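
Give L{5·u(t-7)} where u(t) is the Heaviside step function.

L{u(t-a)} = e^(-as)/s. Here a=7, so L{u(t-7)} = e^(-7s)/s, and L{5·u(t-7)} = 5·e^(-7s)/s

Final answer: 5·e^(-7s)/s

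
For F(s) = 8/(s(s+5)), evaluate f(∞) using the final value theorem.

f(∞) = lim_{s→0} s·8/(s(s+5)) = lim_{s→0} 8/(s+5) = 8/5 = 8/5

Final answer: 8/5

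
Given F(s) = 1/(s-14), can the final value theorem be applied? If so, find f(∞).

sF(s) = s/(s-14) has a pole at s = 14 in the right half-plane. Theorem does NOT apply (unstable system; f(t) = e^(14t) grows without bound).

Final answer: Not applicable (unstable)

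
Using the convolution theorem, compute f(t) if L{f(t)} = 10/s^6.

10/s^6 = (10/s)·(1/s^5) = L{10}·L{t^4/24}. By convolution, f(t) = 10*t^4/24 = ∫₀ᵗ 10·τ^4/24 dτ = 10·t^5/120

Final answer: 10·t^5/120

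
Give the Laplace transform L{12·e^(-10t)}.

L{e^(at)} = 1/(s-a), so L{e^(-10t)} = 1/(s+10). Then L{12·e^(-10t)} = 12/(s+10)

Final answer: 12/(s+10)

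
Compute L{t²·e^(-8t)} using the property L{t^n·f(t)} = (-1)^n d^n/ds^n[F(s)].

L{e^(-8t)} = 1/(s+8). d/ds[1/(s+8)] = -1/(s+8)². d²/ds²[1/(s+8)] = 2/(s+8)³. So L{t²·e^(-8t)} = (-1)² · 2/(s+8)³ = 2/(s+8)³

Final answer: 2/(s+8)³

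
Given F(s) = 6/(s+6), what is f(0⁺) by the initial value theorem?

f(0⁺) = lim_{s→∞} s·6/(s+6) = lim_{s→∞} 6s/(s+6) = 6

Final answer: 6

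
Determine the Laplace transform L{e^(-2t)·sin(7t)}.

L{e^(at)·sin(ωt)} = ω/((s-a)² + ω²), so L{e^(-2t)·sin(7t)} = 7/((s+2)² + 49)

Final answer: 7/((s+2)² + 49)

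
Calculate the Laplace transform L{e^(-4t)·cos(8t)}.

L{e^(at)·cos(ωt)} = (s-a)/((s-a)² + ω²), so L{e^(-4t)·cos(8t)} = (s+4)/((s+4)² + 64)

Final answer: (s+4)/((s+4)² + 64)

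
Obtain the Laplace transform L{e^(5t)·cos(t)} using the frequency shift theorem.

Frequency shift: L{e^(at)f(t)} = F(s-a). L{e^(5t)·cos(t)} = (s-5)/((s-5)² + 1)

Final answer: (s-5)/((s-5)² + 1)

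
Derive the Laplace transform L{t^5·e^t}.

L{t^n·e^(at)} = n!/(s-a)^(n+1), so L{t^5·e^t} = 120/(s-1)^6

Final answer: 120/(s-1)^6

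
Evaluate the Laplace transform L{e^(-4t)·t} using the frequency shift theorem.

L{e^(at)·t^n} = n!/(s-a)^(n+1), so L{e^(-4t)·t} = 1/(s+4)^2

Final answer: 1/(s+4)^2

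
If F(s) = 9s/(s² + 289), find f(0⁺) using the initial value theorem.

f(0⁺) = lim_{s→∞} s·9s/(s² + 289) = lim_{s→∞} 9s²/(s² + 289) = 9

Final answer: 9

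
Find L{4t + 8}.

L{4t + 8} = 4·L{t} + 8·L{1} = 4/s² + 8/s

Final answer: 4/s² + 8/s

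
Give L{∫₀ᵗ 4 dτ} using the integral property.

L{∫₀ᵗ f(τ)dτ} = F(s)/s with f(t) = 4. F(s) = 4/s, so L{∫₀ᵗ 4 dτ} = (4/s)/s = 4/s². (Check: ∫₀ᵗ 4 dτ = 4t.)

Final answer: 4/s²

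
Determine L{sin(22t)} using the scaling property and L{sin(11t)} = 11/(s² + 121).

Using L{f(at)} = (1/a)F(s/a) with a=2: L{sin(22t)} = (1/2) · 11/((s/2)² + 121) = (1/2) · 11·4/(s² + 484) = 22/(s² + 484)

Final answer: 22/(s² + 484)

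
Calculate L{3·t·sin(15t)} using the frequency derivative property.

L{sin(15t)} = 15/(s² + 225). By L{t·f(t)} = -F'(s): -d/ds[15/(s² + 225)] = -(15)·(-2s)/(s² + 225)² = 30s/(s² + 225)². Then L{3·t·sin(15t)} = 3·30s/(s² + 225)² = 90s/(s² + 225)²

Final answer: 90s/(s² + 225)²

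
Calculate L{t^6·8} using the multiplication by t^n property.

L{8} = 8/s. d^1/ds^1[1/s] = -1/s². d^2/ds^2[1/s] = 2/s^3. d^3/ds^3[1/s] = -6/s^4. d^4/ds^4[1/s] = 24/s^5. d^5/ds^5[1/s] = -120/s^6. d^6/ds^6[1/s] = 720/s^7. So L{t^6} = (-1)^{6}·720/s^7 = 720/s^7. Then L{t^6·8} = 8·720/s^7 = 5760/s^7

Final answer: 5760/s^7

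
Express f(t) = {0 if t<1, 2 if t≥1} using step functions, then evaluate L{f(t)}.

f(t) = 2·u(t-1). L{u(t-1)} = e^(-s)/s, so L{f(t)} = 2·e^(-s)/s

Final answer: 2·e^(-s)/s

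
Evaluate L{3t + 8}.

L{3t + 8} = 3·L{t} + 8·L{1} = 3/s² + 8/s

Final answer: 3/s² + 8/s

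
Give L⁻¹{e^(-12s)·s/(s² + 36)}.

L⁻¹{s/(s² + 36)} = cos(6t). By the time shift theorem, L⁻¹{e^(-as)F(s)} = u(t-a)f(t-a) with a=12, so L⁻¹{e^(-12s)·s/(s² + 36)} = u(t-12)·cos(6(t-12))

Final answer: u(t-12)·cos(6(t-12))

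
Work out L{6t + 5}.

L{6t + 5} = 6·L{t} + 5·L{1} = 6/s² + 5/s

Final answer: 6/s² + 5/s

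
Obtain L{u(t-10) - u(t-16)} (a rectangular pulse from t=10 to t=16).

L{u(t-a)} = e^(-as)/s. L{u(t-10) - u(t-16)} = (e^(-10s) - e^(-16s))/s

Final answer: (e^(-10s) - e^(-16s))/s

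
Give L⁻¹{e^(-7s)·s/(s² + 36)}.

L⁻¹{s/(s² + 36)} = cos(6t). By the time shift theorem, L⁻¹{e^(-as)F(s)} = u(t-a)f(t-a) with a=7, so L⁻¹{e^(-7s)·s/(s² + 36)} = u(t-7)·cos(6(t-7))

Final answer: u(t-7)·cos(6(t-7))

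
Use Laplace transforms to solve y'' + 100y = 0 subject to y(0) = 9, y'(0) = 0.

L{y''} + 100L{y} = 0. s²Y - 9s - 0 + 100Y = 0. Y(s² + 100) = 9s. Y = (9s)/(s² + 100). Inverting: y(t) = 9cos(10t)

Final answer: y(t) = 9cos(10t)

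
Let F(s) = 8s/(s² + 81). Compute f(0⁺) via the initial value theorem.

f(0⁺) = lim_{s→∞} s·8s/(s² + 81) = lim_{s→∞} 8s²/(s² + 81) = 8

Final answer: 8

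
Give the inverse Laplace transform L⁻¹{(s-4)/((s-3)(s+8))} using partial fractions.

Using partial fractions, f(t) = (-e^(3t) + 12e^(-8t))/11

Final answer: (-e^(3t) + 12e^(-8t))/11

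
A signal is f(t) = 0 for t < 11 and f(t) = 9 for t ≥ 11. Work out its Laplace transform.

f(t) = 9·u(t-11). L{u(t-11)} = e^(-11s)/s, so L{f(t)} = 9·e^(-11s)/s

Final answer: 9·e^(-11s)/s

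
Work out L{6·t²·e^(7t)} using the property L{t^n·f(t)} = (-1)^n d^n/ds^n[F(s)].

L{e^(7t)} = 1/(s-7). d/ds[1/(s-7)] = -1/(s-7)². d²/ds²[1/(s-7)] = 2/(s-7)³. So L{t²·e^(7t)} = (-1)² · 2/(s-7)³ = 2/(s-7)³. Then L{6·t²·e^(7t)} = 6·2/(s-7)³ = 12/(s-7)³

Final answer: 12/(s-7)³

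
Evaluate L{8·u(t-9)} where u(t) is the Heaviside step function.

L{u(t-a)} = e^(-as)/s. Here a=9, so L{u(t-9)} = e^(-9s)/s, and L{8·u(t-9)} = 8·e^(-9s)/s

Final answer: 8·e^(-9s)/s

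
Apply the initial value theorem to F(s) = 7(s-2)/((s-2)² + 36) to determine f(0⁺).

f(0⁺) = lim_{s→∞} sF(s) = lim_{s→∞} 7s(s-2)/((s-2)² + 36) = 7

Final answer: 7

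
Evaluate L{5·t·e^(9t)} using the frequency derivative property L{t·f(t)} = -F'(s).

L{e^(9t)} = 1/(s-9). By frequency derivative: L{t·e^(9t)} = -d/ds[1/(s-9)] = -(-1)/(s-9)² = 1/(s-9)². Then L{5·t·e^(9t)} = 5·1/(s-9)² = 5/(s-9)²

Final answer: 5/(s-9)²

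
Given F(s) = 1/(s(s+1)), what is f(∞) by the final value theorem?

f(∞) = lim_{s→0} s·1/(s(s+1)) = lim_{s→0} 1/(s+1) = 1/1 = 1

Final answer: 1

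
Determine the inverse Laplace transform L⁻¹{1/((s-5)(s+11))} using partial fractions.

Decompose: A/(s-5) + B/(s+11). A = 1/16, B = -1/16. f(t) = (e^(5t) - e^(-11t))/16

Final answer: (e^(5t) - e^(-11t))/16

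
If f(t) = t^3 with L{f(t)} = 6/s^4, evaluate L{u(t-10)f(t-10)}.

Time shift theorem: L{u(t-a)f(t-a)} = e^(-as)F(s). Here a=10, F(s) = 6/s^4, so L{u(t-10)f(t-10)} = e^(-10s)·6/s^4

Final answer: e^(-10s)·6/s^4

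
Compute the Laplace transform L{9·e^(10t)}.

L{e^(at)} = 1/(s-a), so L{e^(10t)} = 1/(s-10). Then L{9·e^(10t)} = 9/(s-10)

Final answer: 9/(s-10)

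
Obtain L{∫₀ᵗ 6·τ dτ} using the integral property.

L{∫₀ᵗ f(τ)dτ} = F(s)/s with f(t) = 6t. F(s) = 6/s^2, so L{∫₀ᵗ 6·τ dτ} = (6/s^2)/s = 6/s^3. (Check: ∫₀ᵗ 6·τ dτ = 6t^2/2.)

Final answer: 6/s^3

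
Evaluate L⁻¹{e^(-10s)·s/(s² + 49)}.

L⁻¹{s/(s² + 49)} = cos(7t). By the time shift theorem, L⁻¹{e^(-as)F(s)} = u(t-a)f(t-a) with a=10, so L⁻¹{e^(-10s)·s/(s² + 49)} = u(t-10)·cos(7(t-10))

Final answer: u(t-10)·cos(7(t-10))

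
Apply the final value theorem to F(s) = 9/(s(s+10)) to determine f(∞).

f(∞) = lim_{s→0} s·9/(s(s+10)) = lim_{s→0} 9/(s+10) = 9/10 = 9/10

Final answer: 9/10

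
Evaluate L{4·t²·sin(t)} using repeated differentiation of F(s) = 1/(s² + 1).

F(s) = 1/(s² + 1). F'(s) = -2s/(s² + 1)². F''(s) = -2(1 - 3s²)/(s² + 1)³ = (6s² - 2)/(s² + 1)³. So L{t²·sin(t)} = (-1)² F''(s) = (6s² - 2)/(s² + 1)³. Then L{4·t²·sin(t)} = 4·(6s² - 2)/(s² + 1)³ = (24s² - 8)/(s² + 1)³

Final answer: (24s² - 8)/(s² + 1)³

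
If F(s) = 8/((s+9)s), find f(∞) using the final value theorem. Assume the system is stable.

f(∞) = lim_{s→0} sF(s) = lim_{s→0} 8/(s+9) = 8/9

Final answer: 8/9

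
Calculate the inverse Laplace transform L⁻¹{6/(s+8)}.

L⁻¹{1/(s-a)} = e^(at), so L⁻¹{1/(s+8)} = e^(-8t), and L⁻¹{6/(s+8)} = 6·e^(-8t)

Final answer: 6·e^(-8t)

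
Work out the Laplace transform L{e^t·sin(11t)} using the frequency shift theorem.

Frequency shift: L{e^(at)f(t)} = F(s-a). L{e^t·sin(11t)} = 11/((s-1)² + 121)

Final answer: 11/((s-1)² + 121)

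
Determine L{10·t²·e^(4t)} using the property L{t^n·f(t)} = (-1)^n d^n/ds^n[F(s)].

L{e^(4t)} = 1/(s-4). d/ds[1/(s-4)] = -1/(s-4)². d²/ds²[1/(s-4)] = 2/(s-4)³. So L{t²·e^(4t)} = (-1)² · 2/(s-4)³ = 2/(s-4)³. Then L{10·t²·e^(4t)} = 10·2/(s-4)³ = 20/(s-4)³

Final answer: 20/(s-4)³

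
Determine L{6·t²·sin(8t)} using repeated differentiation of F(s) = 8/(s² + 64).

F(s) = 8/(s² + 64). F'(s) = -16s/(s² + 64)². F''(s) = -16(64 - 3s²)/(s² + 64)³ = (48s² - 1024)/(s² + 64)³. So L{t²·sin(8t)} = (-1)² F''(s) = (48s² - 1024)/(s² + 64)³. Then L{6·t²·sin(8t)} = 6·(48s² - 1024)/(s² + 64)³ = (288s² - 6144)/(s² + 64)³

Final answer: (288s² - 6144)/(s² + 64)³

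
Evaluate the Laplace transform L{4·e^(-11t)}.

L{e^(at)} = 1/(s-a), so L{e^(-11t)} = 1/(s+11). Then L{4·e^(-11t)} = 4/(s+11)

Final answer: 4/(s+11)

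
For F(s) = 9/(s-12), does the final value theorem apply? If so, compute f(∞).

sF(s) = 9s/(s-12) has a pole at s = 12 in the right half-plane. Theorem does NOT apply (unstable system; f(t) = 9·e^(12t) grows without bound).

Final answer: Not applicable (unstable)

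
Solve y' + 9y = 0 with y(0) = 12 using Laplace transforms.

L{y'} + 9L{y} = 0. sY - 12 + 9Y = 0. Y(s+9) = 12. Y = 12/(s+9)

Final answer: y(t) = 12e^(-9t)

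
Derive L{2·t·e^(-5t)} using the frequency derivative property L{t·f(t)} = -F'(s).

L{e^(-5t)} = 1/(s+5). By frequency derivative: L{t·e^(-5t)} = -d/ds[1/(s+5)] = -(-1)/(s+5)² = 1/(s+5)². Then L{2·t·e^(-5t)} = 2·1/(s+5)² = 2/(s+5)²

Final answer: 2/(s+5)²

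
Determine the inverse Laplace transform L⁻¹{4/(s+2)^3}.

L⁻¹{n!/(s-a)^(n+1)} = t^n·e^(at) with n=2, a=-2. So L⁻¹{2/(s+2)^3} = t^2·e^(-2t), and L⁻¹{4/(s+2)^3} = (4/2)·t^2·e^(-2t) = 2·t^2·e^(-2t)

Final answer: 2·t^2·e^(-2t)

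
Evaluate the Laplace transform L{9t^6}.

L{9t^6} = 9 · L{t^6} = 9 · 720/s^7 = 6480/s^7

Final answer: 6480/s^7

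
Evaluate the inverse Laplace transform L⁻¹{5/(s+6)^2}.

L⁻¹{n!/(s-a)^(n+1)} = t^n·e^(at) with n=1, a=-6. So L⁻¹{1/(s+6)^2} = t·e^(-6t), and L⁻¹{5/(s+6)^2} = (5/1)·t·e^(-6t) = 5·t·e^(-6t)

Final answer: 5·t·e^(-6t)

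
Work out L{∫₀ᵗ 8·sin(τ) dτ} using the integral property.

L{∫₀ᵗ f(τ)dτ} = F(s)/s with F(s) = 8/(s² + 1), so the result is (8/(s² + 1))/s = 8/(s(s² + 1))

Final answer: 8/(s(s² + 1))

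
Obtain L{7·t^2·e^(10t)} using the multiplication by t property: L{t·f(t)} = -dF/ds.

Using L{t^n·e^(at)} = n!/(s-a)^(n+1), L{t^2·e^(10t)} = 2/(s-10)^3, so L{7·t^2·e^(10t)} = 7·2/(s-10)^3 = 14/(s-10)^3

Final answer: 14/(s-10)^3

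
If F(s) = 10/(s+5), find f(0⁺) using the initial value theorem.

f(0⁺) = lim_{s→∞} s·10/(s+5) = lim_{s→∞} 10s/(s+5) = 10

Final answer: 10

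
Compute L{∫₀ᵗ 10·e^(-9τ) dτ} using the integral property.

L{∫₀ᵗ f(τ)dτ} = F(s)/s with F(s) = 10/(s+9), so L{∫₀ᵗ 10·e^(-9τ) dτ} = 10/(s(s+9))

Final answer: 10/(s(s+9))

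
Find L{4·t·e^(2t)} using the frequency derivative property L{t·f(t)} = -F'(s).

L{e^(2t)} = 1/(s-2). By frequency derivative: L{t·e^(2t)} = -d/ds[1/(s-2)] = -(-1)/(s-2)² = 1/(s-2)². Then L{4·t·e^(2t)} = 4·1/(s-2)² = 4/(s-2)²

Final answer: 4/(s-2)²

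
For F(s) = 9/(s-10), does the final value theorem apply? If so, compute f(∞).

sF(s) = 9s/(s-10) has a pole at s = 10 in the right half-plane. Theorem does NOT apply (unstable system; f(t) = 9·e^(10t) grows without bound).

Final answer: Not applicable (unstable)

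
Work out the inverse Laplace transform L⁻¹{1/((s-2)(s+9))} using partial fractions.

Decompose: A/(s-2) + B/(s+9). A = 1/11, B = -1/11. f(t) = (e^(2t) - e^(-9t))/11

Final answer: (e^(2t) - e^(-9t))/11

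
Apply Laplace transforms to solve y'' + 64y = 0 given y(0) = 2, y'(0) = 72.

L{y''} + 64L{y} = 0. s²Y - 2s - 72 + 64Y = 0. Y(s² + 64) = 2s + 72. Y = (2s + 72)/(s² + 64). Inverting: y(t) = 2cos(8t) + 9sin(8t)

Final answer: y(t) = 2cos(8t) + 9sin(8t)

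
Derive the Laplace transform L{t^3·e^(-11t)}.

L{t^n·e^(at)} = n!/(s-a)^(n+1), so L{t^3·e^(-11t)} = 6/(s+11)^4

Final answer: 6/(s+11)^4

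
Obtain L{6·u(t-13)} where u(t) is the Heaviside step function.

L{u(t-a)} = e^(-as)/s. Here a=13, so L{u(t-13)} = e^(-13s)/s, and L{6·u(t-13)} = 6·e^(-13s)/s

Final answer: 6·e^(-13s)/s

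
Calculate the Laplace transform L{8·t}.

L{t^n} = n!/s^(n+1), so L{t} = 1/s^2. Then L{8·t} = 8·1/s^2 = 8/s^2

Final answer: 8/s^2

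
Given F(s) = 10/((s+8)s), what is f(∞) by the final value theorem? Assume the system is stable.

f(∞) = lim_{s→0} sF(s) = lim_{s→0} 10/(s+8) = 5/4

Final answer: 5/4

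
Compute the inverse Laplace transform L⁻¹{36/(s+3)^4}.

L⁻¹{n!/(s-a)^(n+1)} = t^n·e^(at) with n=3, a=-3. So L⁻¹{6/(s+3)^4} = t^3·e^(-3t), and L⁻¹{36/(s+3)^4} = (36/6)·t^3·e^(-3t) = 6·t^3·e^(-3t)

Final answer: 6·t^3·e^(-3t)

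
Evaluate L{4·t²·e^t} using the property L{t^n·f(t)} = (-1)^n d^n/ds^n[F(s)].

L{e^t} = 1/(s-1). d/ds[1/(s-1)] = -1/(s-1)². d²/ds²[1/(s-1)] = 2/(s-1)³. So L{t²·e^t} = (-1)² · 2/(s-1)³ = 2/(s-1)³. Then L{4·t²·e^t} = 4·2/(s-1)³ = 8/(s-1)³

Final answer: 8/(s-1)³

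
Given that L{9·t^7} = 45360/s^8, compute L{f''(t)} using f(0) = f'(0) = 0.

L{f''(t)} = s²F(s) - sf(0) - f'(0) = s²·45360/s^8 - 0 - 0 = 45360/s^6

Final answer: 45360/s^6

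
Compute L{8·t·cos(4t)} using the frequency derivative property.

L{cos(4t)} = s/(s² + 16). Derivative: d/ds[s/(s² + 16)] = [(s² + 16) - s·2s]/(s² + 16)² = (16 - s²)/(s² + 16)². So L{t·cos(4t)} = -F'(s) = (s² - 16)/(s² + 16)². Then L{8·t·cos(4t)} = 8·(s² - 16)/(s² + 16)²

Final answer: 8·(s² - 16)/(s² + 16)²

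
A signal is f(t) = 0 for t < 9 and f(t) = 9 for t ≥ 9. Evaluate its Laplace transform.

f(t) = 9·u(t-9). L{u(t-9)} = e^(-9s)/s, so L{f(t)} = 9·e^(-9s)/s

Final answer: 9·e^(-9s)/s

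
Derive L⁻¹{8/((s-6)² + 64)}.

Form: b/((s-a)² + b²) → e^(at)sin(bt). With a=6, b=8

Final answer: e^(6t)·sin(8t)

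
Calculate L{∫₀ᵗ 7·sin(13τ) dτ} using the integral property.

L{∫₀ᵗ f(τ)dτ} = F(s)/s with F(s) = 91/(s² + 169), so the result is (91/(s² + 169))/s = 91/(s(s² + 169))

Final answer: 91/(s(s² + 169))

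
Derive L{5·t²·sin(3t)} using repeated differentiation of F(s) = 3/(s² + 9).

F(s) = 3/(s² + 9). F'(s) = -6s/(s² + 9)². F''(s) = -6(9 - 3s²)/(s² + 9)³ = (18s² - 54)/(s² + 9)³. So L{t²·sin(3t)} = (-1)² F''(s) = (18s² - 54)/(s² + 9)³. Then L{5·t²·sin(3t)} = 5·(18s² - 54)/(s² + 9)³ = (90s² - 270)/(s² + 9)³

Final answer: (90s² - 270)/(s² + 9)³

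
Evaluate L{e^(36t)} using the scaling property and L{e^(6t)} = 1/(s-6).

Using L{f(at)} = (1/a)F(s/a) with a=6 and f(t) = e^(6t): L{e^(36t)} = (1/6) · 1/((s/6)-6) = (1/6) · 6/(s-36) = 1/(s-36)

Final answer: 1/(s-36)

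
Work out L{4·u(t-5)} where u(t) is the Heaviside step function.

L{u(t-a)} = e^(-as)/s. Here a=5, so L{u(t-5)} = e^(-5s)/s, and L{4·u(t-5)} = 4·e^(-5s)/s

Final answer: 4·e^(-5s)/s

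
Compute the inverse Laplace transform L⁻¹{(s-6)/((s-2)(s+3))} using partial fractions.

Using partial fractions, f(t) = (-4e^(2t) + 9e^(-3t))/5

Final answer: (-4e^(2t) + 9e^(-3t))/5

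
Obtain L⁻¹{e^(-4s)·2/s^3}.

L⁻¹{2/s^3} = t^2. By the time shift theorem, L⁻¹{e^(-as)F(s)} = u(t-a)f(t-a) with a=4, so L⁻¹{e^(-4s)·2/s^3} = u(t-4)·(t-4)^2

Final answer: u(t-4)·(t-4)^2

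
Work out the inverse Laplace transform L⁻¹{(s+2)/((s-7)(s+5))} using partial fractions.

Using partial fractions, f(t) = (9e^(7t) + 3e^(-5t))/12

Final answer: (9e^(7t) + 3e^(-5t))/12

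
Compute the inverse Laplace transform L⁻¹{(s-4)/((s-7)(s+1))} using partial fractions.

Using partial fractions, f(t) = (3e^(7t) + 5e^(-t))/8

Final answer: (3e^(7t) + 5e^(-t))/8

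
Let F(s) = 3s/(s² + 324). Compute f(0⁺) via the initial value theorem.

f(0⁺) = lim_{s→∞} s·3s/(s² + 324) = lim_{s→∞} 3s²/(s² + 324) = 3

Final answer: 3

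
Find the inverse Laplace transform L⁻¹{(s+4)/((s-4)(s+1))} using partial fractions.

Using partial fractions, f(t) = (8e^(4t) - 3e^(-t))/5

Final answer: (8e^(4t) - 3e^(-t))/5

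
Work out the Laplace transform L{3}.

L{3} = 3 · L{1} = 3/s

Final answer: 3/s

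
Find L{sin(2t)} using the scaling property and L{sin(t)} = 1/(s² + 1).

Using L{f(at)} = (1/a)F(s/a) with a=2: L{sin(2t)} = (1/2) · 1/((s/2)² + 1) = (1/2) · 1·4/(s² + 4) = 2/(s² + 4)

Final answer: 2/(s² + 4)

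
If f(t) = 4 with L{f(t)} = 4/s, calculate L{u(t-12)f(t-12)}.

Time shift theorem: L{u(t-a)f(t-a)} = e^(-as)F(s). Here a=12, F(s) = 4/s, so L{u(t-12)f(t-12)} = e^(-12s)·4/s

Final answer: e^(-12s)·4/s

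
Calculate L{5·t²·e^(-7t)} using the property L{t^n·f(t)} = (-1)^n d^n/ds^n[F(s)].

L{e^(-7t)} = 1/(s+7). d/ds[1/(s+7)] = -1/(s+7)². d²/ds²[1/(s+7)] = 2/(s+7)³. So L{t²·e^(-7t)} = (-1)² · 2/(s+7)³ = 2/(s+7)³. Then L{5·t²·e^(-7t)} = 5·2/(s+7)³ = 10/(s+7)³

Final answer: 10/(s+7)³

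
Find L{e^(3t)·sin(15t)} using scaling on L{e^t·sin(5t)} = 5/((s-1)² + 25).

Scaling with a=3: L{e^(3t)·sin(15t)} = (1/3) · 5/((s/3-1)² + 25). Simplifying: 15/((s-3)² + 225)

Final answer: 15/((s-3)² + 225)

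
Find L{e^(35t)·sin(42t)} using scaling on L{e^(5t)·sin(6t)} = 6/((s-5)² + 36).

Scaling with a=7: L{e^(35t)·sin(42t)} = (1/7) · 6/((s/7-5)² + 36). Simplifying: 42/((s-35)² + 1764)

Final answer: 42/((s-35)² + 1764)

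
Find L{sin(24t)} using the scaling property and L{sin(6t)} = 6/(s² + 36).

Using L{f(at)} = (1/a)F(s/a) with a=4: L{sin(24t)} = (1/4) · 6/((s/4)² + 36) = (1/4) · 6·16/(s² + 576) = 24/(s² + 576)

Final answer: 24/(s² + 576)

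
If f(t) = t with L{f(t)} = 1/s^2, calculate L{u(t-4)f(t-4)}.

Time shift theorem: L{u(t-a)f(t-a)} = e^(-as)F(s). Here a=4, F(s) = 1/s^2, so L{u(t-4)f(t-4)} = e^(-4s)·1/s^2

Final answer: e^(-4s)·1/s^2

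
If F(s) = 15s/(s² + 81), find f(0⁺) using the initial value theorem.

f(0⁺) = lim_{s→∞} s·15s/(s² + 81) = lim_{s→∞} 15s²/(s² + 81) = 15

Final answer: 15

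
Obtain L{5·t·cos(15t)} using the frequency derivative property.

L{cos(15t)} = s/(s² + 225). Derivative: d/ds[s/(s² + 225)] = [(s² + 225) - s·2s]/(s² + 225)² = (225 - s²)/(s² + 225)². So L{t·cos(15t)} = -F'(s) = (s² - 225)/(s² + 225)². Then L{5·t·cos(15t)} = 5·(s² - 225)/(s² + 225)²

Final answer: 5·(s² - 225)/(s² + 225)²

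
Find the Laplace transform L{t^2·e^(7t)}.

L{t^n·e^(at)} = n!/(s-a)^(n+1), so L{t^2·e^(7t)} = 2/(s-7)^3

Final answer: 2/(s-7)^3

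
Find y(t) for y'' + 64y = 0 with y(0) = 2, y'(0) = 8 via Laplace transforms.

L{y''} + 64L{y} = 0. s²Y - 2s - 8 + 64Y = 0. Y(s² + 64) = 2s + 8. Y = (2s + 8)/(s² + 64). Inverting: y(t) = 2cos(8t) + sin(8t)

Final answer: y(t) = 2cos(8t) + sin(8t)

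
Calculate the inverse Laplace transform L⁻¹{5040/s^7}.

L⁻¹{n!/s^(n+1)} = t^n with n=6. So L⁻¹{720/s^7} = t^6, and L⁻¹{5040/s^7} = (5040/720)·t^6 = 7·t^6

Final answer: 7·t^6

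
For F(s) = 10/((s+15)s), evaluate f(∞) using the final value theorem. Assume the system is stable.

f(∞) = lim_{s→0} sF(s) = lim_{s→0} 10/(s+15) = 2/3

Final answer: 2/3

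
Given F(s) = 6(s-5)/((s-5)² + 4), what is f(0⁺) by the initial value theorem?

f(0⁺) = lim_{s→∞} sF(s) = lim_{s→∞} 6s(s-5)/((s-5)² + 4) = 6

Final answer: 6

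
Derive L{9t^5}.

L{t^n} = n!/s^(n+1). So L{9t^5} = 9·5!/s^6 = 1080/s^6

Final answer: 1080/s^6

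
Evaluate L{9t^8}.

L{t^n} = n!/s^(n+1). So L{9t^8} = 9·8!/s^9 = 362880/s^9

Final answer: 362880/s^9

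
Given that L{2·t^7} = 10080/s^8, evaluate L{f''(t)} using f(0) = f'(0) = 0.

L{f''(t)} = s²F(s) - sf(0) - f'(0) = s²·10080/s^8 - 0 - 0 = 10080/s^6

Final answer: 10080/s^6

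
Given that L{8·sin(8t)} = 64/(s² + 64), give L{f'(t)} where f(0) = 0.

L{f'(t)} = s·F(s) - f(0) = s·64/(s² + 64) - 0 = 64s/(s² + 64)

Final answer: 64s/(s² + 64)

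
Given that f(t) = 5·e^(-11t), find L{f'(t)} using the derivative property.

f(0) = 5, F(s) = 5/(s+11). L{f'(t)} = s·F(s) - f(0) = 5s/(s+11) - 5 = (5s - 5(s+11))/(s+11) = -55/(s+11)

Final answer: -55/(s+11)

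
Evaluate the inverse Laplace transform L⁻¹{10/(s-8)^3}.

L⁻¹{n!/(s-a)^(n+1)} = t^n·e^(at) with n=2, a=8. So L⁻¹{2/(s-8)^3} = t^2·e^(8t), and L⁻¹{10/(s-8)^3} = (10/2)·t^2·e^(8t) = 5·t^2·e^(8t)

Final answer: 5·t^2·e^(8t)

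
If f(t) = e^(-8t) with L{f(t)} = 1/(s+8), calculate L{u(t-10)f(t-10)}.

Time shift theorem: L{u(t-a)f(t-a)} = e^(-as)F(s). Here a=10, F(s) = 1/(s+8), so L{u(t-10)f(t-10)} = e^(-10s)·1/(s+8)

Final answer: e^(-10s)·1/(s+8)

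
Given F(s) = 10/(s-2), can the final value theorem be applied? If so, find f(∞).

sF(s) = 10s/(s-2) has a pole at s = 2 in the right half-plane. Theorem does NOT apply (unstable system; f(t) = 10·e^(2t) grows without bound).

Final answer: Not applicable (unstable)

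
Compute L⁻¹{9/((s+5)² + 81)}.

Form: b/((s-a)² + b²) → e^(at)sin(bt). With a=-5, b=9

Final answer: e^(-5t)·sin(9t)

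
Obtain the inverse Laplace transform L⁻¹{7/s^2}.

L⁻¹{n!/s^(n+1)} = t^n with n=1. So L⁻¹{1/s^2} = t, and L⁻¹{7/s^2} = (7/1)·t = 7·t

Final answer: 7·t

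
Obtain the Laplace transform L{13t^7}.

L{13t^7} = 13 · L{t^7} = 13 · 5040/s^8 = 65520/s^8

Final answer: 65520/s^8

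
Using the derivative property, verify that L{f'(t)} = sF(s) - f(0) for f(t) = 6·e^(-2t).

f'(t) = -12e^(-2t). Direct: L{f'(t)} = -12/(s+2). Property: s·6/(s+2) - 6 = (6s - 6(s+2))/(s+2) = -12/(s+2). ✓

Final answer: -12/(s+2)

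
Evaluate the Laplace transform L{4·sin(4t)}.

L{sin(ωt)} = ω/(s² + ω²), so L{sin(4t)} = 4/(s² + 16). Then L{4·sin(4t)} = 4·4/(s² + 16) = 16/(s² + 16)

Final answer: 16/(s² + 16)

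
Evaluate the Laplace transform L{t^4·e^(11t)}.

L{t^n·e^(at)} = n!/(s-a)^(n+1), so L{t^4·e^(11t)} = 24/(s-11)^5

Final answer: 24/(s-11)^5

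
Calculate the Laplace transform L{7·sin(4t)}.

L{sin(ωt)} = ω/(s² + ω²), so L{sin(4t)} = 4/(s² + 16). Then L{7·sin(4t)} = 7·4/(s² + 16) = 28/(s² + 16)

Final answer: 28/(s² + 16)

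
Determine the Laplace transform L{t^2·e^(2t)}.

L{t^n·e^(at)} = n!/(s-a)^(n+1), so L{t^2·e^(2t)} = 2/(s-2)^3

Final answer: 2/(s-2)^3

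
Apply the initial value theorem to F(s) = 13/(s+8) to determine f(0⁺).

f(0⁺) = lim_{s→∞} s·13/(s+8) = lim_{s→∞} 13s/(s+8) = 13

Final answer: 13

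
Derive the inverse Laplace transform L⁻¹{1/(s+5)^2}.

L⁻¹{n!/(s-a)^(n+1)} = t^n·e^(at), so L⁻¹{1/(s+5)^2} = t·e^(-5t)

Final answer: t·e^(-5t)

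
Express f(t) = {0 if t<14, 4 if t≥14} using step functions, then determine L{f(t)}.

f(t) = 4·u(t-14). L{u(t-14)} = e^(-14s)/s, so L{f(t)} = 4·e^(-14s)/s

Final answer: 4·e^(-14s)/s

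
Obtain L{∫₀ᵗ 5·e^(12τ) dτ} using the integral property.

L{∫₀ᵗ f(τ)dτ} = F(s)/s with F(s) = 5/(s-12), so L{∫₀ᵗ 5·e^(12τ) dτ} = 5/(s(s-12))

Final answer: 5/(s(s-12))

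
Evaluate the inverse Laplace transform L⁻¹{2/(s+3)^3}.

L⁻¹{n!/(s-a)^(n+1)} = t^n·e^(at), so L⁻¹{2/(s+3)^3} = t^2·e^(-3t)

Final answer: t^2·e^(-3t)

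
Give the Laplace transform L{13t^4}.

L{13t^4} = 13 · L{t^4} = 13 · 24/s^5 = 312/s^5

Final answer: 312/s^5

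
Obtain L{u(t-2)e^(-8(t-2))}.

u(t-a)f(t-a) with f(t)=e^(-8t). L{e^(-8t)} = 1/(s+8). By time shift: e^(-2s)/(s+8)

Final answer: e^(-2s)/(s+8)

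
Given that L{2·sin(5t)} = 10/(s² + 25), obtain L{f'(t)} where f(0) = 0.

L{f'(t)} = s·F(s) - f(0) = s·10/(s² + 25) - 0 = 10s/(s² + 25)

Final answer: 10s/(s² + 25)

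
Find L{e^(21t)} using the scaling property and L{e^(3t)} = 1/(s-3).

Using L{f(at)} = (1/a)F(s/a) with a=7 and f(t) = e^(3t): L{e^(21t)} = (1/7) · 1/((s/7)-3) = (1/7) · 7/(s-21) = 1/(s-21)

Final answer: 1/(s-21)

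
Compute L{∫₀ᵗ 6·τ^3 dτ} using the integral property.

L{∫₀ᵗ f(τ)dτ} = F(s)/s with f(t) = 6t^3. F(s) = 36/s^4, so L{∫₀ᵗ 6·τ^3 dτ} = (36/s^4)/s = 36/s^5. (Check: ∫₀ᵗ 6·τ^3 dτ = 6t^4/4.)

Final answer: 36/s^5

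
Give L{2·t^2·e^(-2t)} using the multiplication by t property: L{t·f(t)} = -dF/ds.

Using L{t^n·e^(at)} = n!/(s-a)^(n+1), L{t^2·e^(-2t)} = 2/(s+2)^3, so L{2·t^2·e^(-2t)} = 2·2/(s+2)^3 = 4/(s+2)^3

Final answer: 4/(s+2)^3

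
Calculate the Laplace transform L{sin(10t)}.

L{sin(ωt)} = ω/(s² + ω²), so L{sin(10t)} = 10/(s² + 100)

Final answer: 10/(s² + 100)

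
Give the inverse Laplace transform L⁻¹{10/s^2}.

L⁻¹{n!/s^(n+1)} = t^n with n=1. So L⁻¹{1/s^2} = t, and L⁻¹{10/s^2} = (10/1)·t = 10·t

Final answer: 10·t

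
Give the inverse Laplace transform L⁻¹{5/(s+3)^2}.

L⁻¹{n!/(s-a)^(n+1)} = t^n·e^(at) with n=1, a=-3. So L⁻¹{1/(s+3)^2} = t·e^(-3t), and L⁻¹{5/(s+3)^2} = (5/1)·t·e^(-3t) = 5·t·e^(-3t)

Final answer: 5·t·e^(-3t)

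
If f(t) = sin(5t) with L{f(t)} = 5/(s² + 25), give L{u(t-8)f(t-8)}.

Time shift theorem: L{u(t-a)f(t-a)} = e^(-as)F(s). Here a=8, F(s) = 5/(s² + 25), so L{u(t-8)f(t-8)} = e^(-8s)·5/(s² + 25)

Final answer: e^(-8s)·5/(s² + 25)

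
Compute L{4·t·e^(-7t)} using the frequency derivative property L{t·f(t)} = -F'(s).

L{e^(-7t)} = 1/(s+7). By frequency derivative: L{t·e^(-7t)} = -d/ds[1/(s+7)] = -(-1)/(s+7)² = 1/(s+7)². Then L{4·t·e^(-7t)} = 4·1/(s+7)² = 4/(s+7)²

Final answer: 4/(s+7)²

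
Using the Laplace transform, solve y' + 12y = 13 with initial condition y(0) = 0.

sY + 12Y = 13/s. Y = 13/(s(s+12)). Partial fractions: Y = 13/12/s - 13/12/(s+12)

Final answer: y(t) = 13/12(1 - e^(-12t))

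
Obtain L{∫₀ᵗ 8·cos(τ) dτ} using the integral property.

L{∫₀ᵗ f(τ)dτ} = F(s)/s with F(s) = 8s/(s² + 1), so the result is (8s/(s² + 1))/s = 8/(s² + 1)

Final answer: 8/(s² + 1)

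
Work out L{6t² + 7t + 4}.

L{6t² + 7t + 4} = 6·2/s³ + 7/s² + 4/s = 12/s³ + 7/s² + 4/s

Final answer: 12/s³ + 7/s² + 4/s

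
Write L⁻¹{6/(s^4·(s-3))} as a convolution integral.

6/(s^4·(s-3)) = (6/s^4)·(1/(s-3)) = L{t^3}·L{e^(3t)}. So f(t) = t^3*e^(3t) = ∫₀ᵗ τ^3·e^(3(t-τ)) dτ

Final answer: ∫₀ᵗ τ^3·e^(3(t-τ)) dτ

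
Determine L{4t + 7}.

L{4t + 7} = 4·L{t} + 7·L{1} = 4/s² + 7/s

Final answer: 4/s² + 7/s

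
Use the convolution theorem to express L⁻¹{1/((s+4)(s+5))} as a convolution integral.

1/((s+4)(s+5)) = (1/(s+4))·(1/(s+5)) = L{e^(-4t)}·L{e^(-5t)}. So f(t) = e^(-4t)*e^(-5t) = ∫₀ᵗ e^(-4τ)·e^(-5(t-τ)) dτ

Final answer: ∫₀ᵗ e^(-4τ)·e^(-5(t-τ)) dτ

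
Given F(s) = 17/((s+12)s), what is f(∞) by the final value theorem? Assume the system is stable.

f(∞) = lim_{s→0} sF(s) = lim_{s→0} 17/(s+12) = 17/12

Final answer: 17/12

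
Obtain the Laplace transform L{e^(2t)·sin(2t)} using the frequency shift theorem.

Frequency shift: L{e^(at)f(t)} = F(s-a). L{e^(2t)·sin(2t)} = 2/((s-2)² + 4)

Final answer: 2/((s-2)² + 4)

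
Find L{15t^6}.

L{t^n} = n!/s^(n+1). So L{15t^6} = 15·6!/s^7 = 10800/s^7

Final answer: 10800/s^7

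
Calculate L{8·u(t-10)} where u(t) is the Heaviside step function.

L{u(t-a)} = e^(-as)/s. Here a=10, so L{u(t-10)} = e^(-10s)/s, and L{8·u(t-10)} = 8·e^(-10s)/s

Final answer: 8·e^(-10s)/s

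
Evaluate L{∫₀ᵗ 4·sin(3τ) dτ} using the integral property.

L{∫₀ᵗ f(τ)dτ} = F(s)/s with F(s) = 12/(s² + 9), so the result is (12/(s² + 9))/s = 12/(s(s² + 9))

Final answer: 12/(s(s² + 9))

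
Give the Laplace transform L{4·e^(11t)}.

L{e^(at)} = 1/(s-a), so L{e^(11t)} = 1/(s-11). Then L{4·e^(11t)} = 4/(s-11)

Final answer: 4/(s-11)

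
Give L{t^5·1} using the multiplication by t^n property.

L{1} = 1/s. d^1/ds^1[1/s] = -1/s². d^2/ds^2[1/s] = 2/s^3. d^3/ds^3[1/s] = -6/s^4. d^4/ds^4[1/s] = 24/s^5. d^5/ds^5[1/s] = -120/s^6. So L{t^5} = (-1)^{5}·-120/s^6 = 120/s^6

Final answer: 120/s^6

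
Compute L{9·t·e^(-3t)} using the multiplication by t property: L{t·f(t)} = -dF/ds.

Using L{t^n·e^(at)} = n!/(s-a)^(n+1), L{t·e^(-3t)} = 1/(s+3)^2, so L{9·t·e^(-3t)} = 9·1/(s+3)^2 = 9/(s+3)^2

Final answer: 9/(s+3)^2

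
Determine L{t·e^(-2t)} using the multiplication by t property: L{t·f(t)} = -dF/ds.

Using L{t^n·e^(at)} = n!/(s-a)^(n+1), L{t·e^(-2t)} = 1/(s+2)^2

Final answer: 1/(s+2)^2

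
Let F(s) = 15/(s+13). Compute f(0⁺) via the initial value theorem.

f(0⁺) = lim_{s→∞} s·15/(s+13) = lim_{s→∞} 15s/(s+13) = 15

Final answer: 15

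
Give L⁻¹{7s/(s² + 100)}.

This is the form c·s/(s² + a²) with a = 10, c = 7. L⁻¹ = 7·cos(10t)

Final answer: 7·cos(10t)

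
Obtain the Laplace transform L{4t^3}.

L{4t^3} = 4 · L{t^3} = 4 · 6/s^4 = 24/s^4

Final answer: 24/s^4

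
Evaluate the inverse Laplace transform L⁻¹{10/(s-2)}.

L⁻¹{1/(s-a)} = e^(at), so L⁻¹{1/(s-2)} = e^(2t), and L⁻¹{10/(s-2)} = 10·e^(2t)

Final answer: 10·e^(2t)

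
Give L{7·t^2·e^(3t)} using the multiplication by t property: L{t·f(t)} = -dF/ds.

Using L{t^n·e^(at)} = n!/(s-a)^(n+1), L{t^2·e^(3t)} = 2/(s-3)^3, so L{7·t^2·e^(3t)} = 7·2/(s-3)^3 = 14/(s-3)^3

Final answer: 14/(s-3)^3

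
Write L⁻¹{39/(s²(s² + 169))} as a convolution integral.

39/(s²(s² + 169)) = (1/s²)·(39/(s² + 169)) = L{t}·L{3·sin(13t)}. So f(t) = t*(3·sin(13t)) = ∫₀ᵗ 3τ·sin(13(t-τ)) dτ

Final answer: ∫₀ᵗ 3τ·sin(13(t-τ)) dτ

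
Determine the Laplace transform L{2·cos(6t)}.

L{cos(ωt)} = s/(s² + ω²), so L{cos(6t)} = s/(s² + 36). Then L{2·cos(6t)} = 2·s/(s² + 36) = 2s/(s² + 36)

Final answer: 2s/(s² + 36)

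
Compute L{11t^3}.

L{t^n} = n!/s^(n+1). So L{11t^3} = 11·3!/s^4 = 66/s^4

Final answer: 66/s^4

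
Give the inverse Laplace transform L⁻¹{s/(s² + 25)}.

L⁻¹{s/(s² + 25)} = cos(5t)

Final answer: cos(5t)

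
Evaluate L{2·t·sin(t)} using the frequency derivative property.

L{sin(t)} = 1/(s² + 1). By L{t·f(t)} = -F'(s): -d/ds[1/(s² + 1)] = -(1)·(-2s)/(s² + 1)² = 2s/(s² + 1)². Then L{2·t·sin(t)} = 2·2s/(s² + 1)² = 4s/(s² + 1)²

Final answer: 4s/(s² + 1)²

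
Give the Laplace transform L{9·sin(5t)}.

L{sin(ωt)} = ω/(s² + ω²), so L{sin(5t)} = 5/(s² + 25). Then L{9·sin(5t)} = 9·5/(s² + 25) = 45/(s² + 25)

Final answer: 45/(s² + 25)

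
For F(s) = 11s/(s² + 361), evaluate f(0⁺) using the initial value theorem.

f(0⁺) = lim_{s→∞} s·11s/(s² + 361) = lim_{s→∞} 11s²/(s² + 361) = 11

Final answer: 11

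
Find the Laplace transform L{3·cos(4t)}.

L{cos(ωt)} = s/(s² + ω²), so L{cos(4t)} = s/(s² + 16). Then L{3·cos(4t)} = 3·s/(s² + 16) = 3s/(s² + 16)

Final answer: 3s/(s² + 16)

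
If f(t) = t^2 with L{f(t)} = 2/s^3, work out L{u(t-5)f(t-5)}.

Time shift theorem: L{u(t-a)f(t-a)} = e^(-as)F(s). Here a=5, F(s) = 2/s^3, so L{u(t-5)f(t-5)} = e^(-5s)·2/s^3

Final answer: e^(-5s)·2/s^3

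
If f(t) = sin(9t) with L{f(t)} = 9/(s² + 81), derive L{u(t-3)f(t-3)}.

Time shift theorem: L{u(t-a)f(t-a)} = e^(-as)F(s). Here a=3, F(s) = 9/(s² + 81), so L{u(t-3)f(t-3)} = e^(-3s)·9/(s² + 81)

Final answer: e^(-3s)·9/(s² + 81)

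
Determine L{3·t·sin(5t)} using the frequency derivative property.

L{sin(5t)} = 5/(s² + 25). By L{t·f(t)} = -F'(s): -d/ds[5/(s² + 25)] = -(5)·(-2s)/(s² + 25)² = 10s/(s² + 25)². Then L{3·t·sin(5t)} = 3·10s/(s² + 25)² = 30s/(s² + 25)²

Final answer: 30s/(s² + 25)²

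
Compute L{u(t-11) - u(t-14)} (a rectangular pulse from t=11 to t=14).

L{u(t-a)} = e^(-as)/s. L{u(t-11) - u(t-14)} = (e^(-11s) - e^(-14s))/s

Final answer: (e^(-11s) - e^(-14s))/s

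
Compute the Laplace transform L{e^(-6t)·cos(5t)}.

L{e^(at)·cos(ωt)} = (s-a)/((s-a)² + ω²), so L{e^(-6t)·cos(5t)} = (s+6)/((s+6)² + 25)

Final answer: (s+6)/((s+6)² + 25)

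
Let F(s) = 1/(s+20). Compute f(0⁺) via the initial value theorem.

f(0⁺) = lim_{s→∞} s·1/(s+20) = lim_{s→∞} s/(s+20) = 1

Final answer: 1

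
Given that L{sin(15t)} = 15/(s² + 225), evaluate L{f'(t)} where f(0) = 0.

L{f'(t)} = s·F(s) - f(0) = s·15/(s² + 225) - 0 = 15s/(s² + 225)

Final answer: 15s/(s² + 225)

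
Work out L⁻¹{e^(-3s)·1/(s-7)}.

L⁻¹{1/(s-7)} = e^(7t). By the time shift theorem, L⁻¹{e^(-as)F(s)} = u(t-a)f(t-a) with a=3, so L⁻¹{e^(-3s)·1/(s-7)} = u(t-3)·e^(7(t-3))

Final answer: u(t-3)·e^(7(t-3))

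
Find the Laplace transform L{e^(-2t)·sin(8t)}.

L{e^(at)·sin(ωt)} = ω/((s-a)² + ω²), so L{e^(-2t)·sin(8t)} = 8/((s+2)² + 64)

Final answer: 8/((s+2)² + 64)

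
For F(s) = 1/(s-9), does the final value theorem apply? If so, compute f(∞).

sF(s) = s/(s-9) has a pole at s = 9 in the right half-plane. Theorem does NOT apply (unstable system; f(t) = e^(9t) grows without bound).

Final answer: Not applicable (unstable)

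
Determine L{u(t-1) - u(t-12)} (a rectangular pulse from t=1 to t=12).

L{u(t-a)} = e^(-as)/s. L{u(t-1) - u(t-12)} = (e^(-s) - e^(-12s))/s

Final answer: (e^(-s) - e^(-12s))/s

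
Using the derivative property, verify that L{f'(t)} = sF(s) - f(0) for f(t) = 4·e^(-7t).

f'(t) = -28e^(-7t). Direct: L{f'(t)} = -28/(s+7). Property: s·4/(s+7) - 4 = (4s - 4(s+7))/(s+7) = -28/(s+7). ✓

Final answer: -28/(s+7)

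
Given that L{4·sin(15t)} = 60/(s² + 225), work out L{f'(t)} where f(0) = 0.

L{f'(t)} = s·F(s) - f(0) = s·60/(s² + 225) - 0 = 60s/(s² + 225)

Final answer: 60s/(s² + 225)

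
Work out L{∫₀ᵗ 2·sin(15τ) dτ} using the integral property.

L{∫₀ᵗ f(τ)dτ} = F(s)/s with F(s) = 30/(s² + 225), so the result is (30/(s² + 225))/s = 30/(s(s² + 225))

Final answer: 30/(s(s² + 225))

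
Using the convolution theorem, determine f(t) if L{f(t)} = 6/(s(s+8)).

6/(s(s+8)) = (6/s)·(1/(s+8)) = L{6}·L{e^(-8t)}. By convolution, f(t) = 6*e^(-8t) = ∫₀ᵗ 6·e^(-8τ) dτ = 6·(1 - e^(-8t))/8

Final answer: 6·(1 - e^(-8t))/8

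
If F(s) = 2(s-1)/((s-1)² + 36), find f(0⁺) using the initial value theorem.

f(0⁺) = lim_{s→∞} sF(s) = lim_{s→∞} 2s(s-1)/((s-1)² + 36) = 2

Final answer: 2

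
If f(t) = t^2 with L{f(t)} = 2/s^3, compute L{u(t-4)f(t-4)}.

Time shift theorem: L{u(t-a)f(t-a)} = e^(-as)F(s). Here a=4, F(s) = 2/s^3, so L{u(t-4)f(t-4)} = e^(-4s)·2/s^3

Final answer: e^(-4s)·2/s^3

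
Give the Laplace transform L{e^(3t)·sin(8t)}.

L{e^(at)·sin(ωt)} = ω/((s-a)² + ω²), so L{e^(3t)·sin(8t)} = 8/((s-3)² + 64)

Final answer: 8/((s-3)² + 64)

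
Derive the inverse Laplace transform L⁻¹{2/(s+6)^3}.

L⁻¹{n!/(s-a)^(n+1)} = t^n·e^(at), so L⁻¹{2/(s+6)^3} = t^2·e^(-6t)

Final answer: t^2·e^(-6t)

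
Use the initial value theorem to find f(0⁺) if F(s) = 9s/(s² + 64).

f(0⁺) = lim_{s→∞} s·9s/(s² + 64) = lim_{s→∞} 9s²/(s² + 64) = 9

Final answer: 9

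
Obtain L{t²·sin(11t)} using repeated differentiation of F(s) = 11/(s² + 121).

F(s) = 11/(s² + 121). F'(s) = -22s/(s² + 121)². F''(s) = -22(121 - 3s²)/(s² + 121)³ = (66s² - 2662)/(s² + 121)³. So L{t²·sin(11t)} = (-1)² F''(s) = (66s² - 2662)/(s² + 121)³

Final answer: (66s² - 2662)/(s² + 121)³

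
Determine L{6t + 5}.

L{6t + 5} = 6·L{t} + 5·L{1} = 6/s² + 5/s

Final answer: 6/s² + 5/s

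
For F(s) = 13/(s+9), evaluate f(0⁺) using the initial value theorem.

f(0⁺) = lim_{s→∞} s·13/(s+9) = lim_{s→∞} 13s/(s+9) = 13

Final answer: 13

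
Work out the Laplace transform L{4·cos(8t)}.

L{cos(ωt)} = s/(s² + ω²), so L{cos(8t)} = s/(s² + 64). Then L{4·cos(8t)} = 4·s/(s² + 64) = 4s/(s² + 64)

Final answer: 4s/(s² + 64)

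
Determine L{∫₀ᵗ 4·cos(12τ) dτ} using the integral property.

L{∫₀ᵗ f(τ)dτ} = F(s)/s with F(s) = 4s/(s² + 144), so the result is (4s/(s² + 144))/s = 4/(s² + 144)

Final answer: 4/(s² + 144)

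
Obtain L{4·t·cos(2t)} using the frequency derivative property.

L{cos(2t)} = s/(s² + 4). Derivative: d/ds[s/(s² + 4)] = [(s² + 4) - s·2s]/(s² + 4)² = (4 - s²)/(s² + 4)². So L{t·cos(2t)} = -F'(s) = (s² - 4)/(s² + 4)². Then L{4·t·cos(2t)} = 4·(s² - 4)/(s² + 4)²

Final answer: 4·(s² - 4)/(s² + 4)²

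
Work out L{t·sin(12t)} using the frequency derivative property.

L{sin(12t)} = 12/(s² + 144). By L{t·f(t)} = -F'(s): -d/ds[12/(s² + 144)] = -(12)·(-2s)/(s² + 144)² = 24s/(s² + 144)²

Final answer: 24s/(s² + 144)²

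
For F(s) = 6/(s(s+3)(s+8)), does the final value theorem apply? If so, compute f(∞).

Poles of sF(s) = 6/((s+3)(s+8)) are at s = -3 and s = -8, both in the left half-plane. Theorem applies. f(∞) = lim_{s→0} sF(s) = 6/(3·8) = 1/4

Final answer: 1/4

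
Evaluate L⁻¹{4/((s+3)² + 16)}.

Form: b/((s-a)² + b²) → e^(at)sin(bt). With a=-3, b=4

Final answer: e^(-3t)·sin(4t)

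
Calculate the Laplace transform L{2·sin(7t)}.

L{sin(ωt)} = ω/(s² + ω²), so L{sin(7t)} = 7/(s² + 49). Then L{2·sin(7t)} = 2·7/(s² + 49) = 14/(s² + 49)

Final answer: 14/(s² + 49)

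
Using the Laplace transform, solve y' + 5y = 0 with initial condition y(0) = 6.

L{y'} + 5L{y} = 0. sY - 6 + 5Y = 0. Y(s+5) = 6. Y = 6/(s+5)

Final answer: y(t) = 6e^(-5t)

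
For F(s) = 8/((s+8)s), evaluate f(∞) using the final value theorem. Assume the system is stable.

f(∞) = lim_{s→0} sF(s) = lim_{s→0} 8/(s+8) = 1

Final answer: 1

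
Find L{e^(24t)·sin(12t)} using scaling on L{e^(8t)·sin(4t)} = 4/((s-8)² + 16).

Scaling with a=3: L{e^(24t)·sin(12t)} = (1/3) · 4/((s/3-8)² + 16). Simplifying: 12/((s-24)² + 144)

Final answer: 12/((s-24)² + 144)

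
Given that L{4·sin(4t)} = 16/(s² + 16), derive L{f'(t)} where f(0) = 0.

L{f'(t)} = s·F(s) - f(0) = s·16/(s² + 16) - 0 = 16s/(s² + 16)

Final answer: 16s/(s² + 16)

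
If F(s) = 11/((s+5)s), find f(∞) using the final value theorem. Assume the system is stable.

f(∞) = lim_{s→0} sF(s) = lim_{s→0} 11/(s+5) = 11/5

Final answer: 11/5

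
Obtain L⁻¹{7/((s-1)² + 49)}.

Form: b/((s-a)² + b²) → e^(at)sin(bt). With a=1, b=7

Final answer: e^t·sin(7t)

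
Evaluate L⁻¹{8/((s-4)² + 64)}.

Form: b/((s-a)² + b²) → e^(at)sin(bt). With a=4, b=8

Final answer: e^(4t)·sin(8t)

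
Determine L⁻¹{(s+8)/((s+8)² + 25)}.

Using frequency shift: L⁻¹{(s-a)/((s-a)² + b²)} = e^(at)cos(bt). Here a=-8, b=5

Final answer: e^(-8t)·cos(5t)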